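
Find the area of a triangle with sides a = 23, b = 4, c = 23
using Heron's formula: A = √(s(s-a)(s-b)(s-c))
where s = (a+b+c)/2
s = (23 + 4 + 23)/2 = 50/2 = 25
s − a = 2, s − b = 21, s − c = 2
s(s−a)(s−b)(s−c) = 25·2·21·2 = 2100
Area = √2100 ≈ 45.8258

s = 25.0, Area = 45.83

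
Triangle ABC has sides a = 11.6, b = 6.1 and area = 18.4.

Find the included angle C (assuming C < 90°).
Area = ½·a·b·sin(C)  ⇒  sin(C) = 2·Area/(a·b) = 2·18.4/(11.6·6.1) = 36.8/70.76 ≈ 0.520068
C = arcsin(0.520068) ≈ 31.3368° (taking the acute solution since C < 90°)

C = 31.34°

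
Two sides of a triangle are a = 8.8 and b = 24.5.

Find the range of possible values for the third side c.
Triangle inequality: |a − b| < c < a + b
|a − b| = |8.8 − 24.5| = 15.7
a + b = 8.8 + 24.5 = 33.3

15.7 < c < 33.3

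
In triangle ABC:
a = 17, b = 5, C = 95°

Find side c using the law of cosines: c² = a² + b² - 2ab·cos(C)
c² = 17² + 5² − 2·17·5·cos(95°)
cos(95°) ≈ -0.0871557
c² ≈ 289 + 25 − 170·(-0.0871557) ≈ 314 + 14.8165 ≈ 328.816
c ≈ √328.816 ≈ 18.1333

c = 18.13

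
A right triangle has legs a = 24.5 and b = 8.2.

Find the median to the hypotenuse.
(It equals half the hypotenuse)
Hypotenuse c = √(a² + b²) = √(600.25 + 67.24) = √667.49 ≈ 25.8358
Median to hypotenuse = c/2 ≈ 25.8358/2 ≈ 12.9179

Median = 12.92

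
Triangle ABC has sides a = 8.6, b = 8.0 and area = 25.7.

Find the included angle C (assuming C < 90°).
Area = ½·a·b·sin(C)  ⇒  sin(C) = 2·Area/(a·b) = 2·25.7/(8.6·8.0) = 51.4/68.8 ≈ 0.747093
C = arcsin(0.747093) ≈ 48.3392° (taking the acute solution since C < 90°)

C = 48.34°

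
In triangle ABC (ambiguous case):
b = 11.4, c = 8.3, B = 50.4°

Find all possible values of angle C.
b/sin(B) = c/sin(C)  ⇒  sin(C) = c·sin(B)/b = 8.3·sin(50.4°)/11.4
sin(50.4°) ≈ 0.770513
sin(C) ≈ 8.3·0.770513/11.4 ≈ 6.39526/11.4 ≈ 0.560988
Candidate 1: C₁ = arcsin(0.560988) ≈ 34.1241°  →  A = 180° − 50.4° − 34.1241° ≈ 95.4759° > 0, valid
Candidate 2: C₂ = 180° − C₁ ≈ 145.876°  →  A = 180° − 50.4° − 145.876° ≈ -16.2759° ≤ 0, not a valid triangle

C = 34.12° (one solution)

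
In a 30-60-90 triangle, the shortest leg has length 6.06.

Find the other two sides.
In a 30-60-90 triangle the sides are in ratio 1 : √3 : 2 (short leg : long leg : hypotenuse).
Long leg = 6.06·√3 ≈ 6.06·1.73205 ≈ 10.4962
Hypotenuse = 2·6.06 = 12.12

Long leg = 6.06√3 = 10.5, Hypotenuse = 12.12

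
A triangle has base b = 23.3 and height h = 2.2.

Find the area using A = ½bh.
A = ½·b·h = ½·23.3·2.2 = ½·51.26 = 25.63

Area = 25.63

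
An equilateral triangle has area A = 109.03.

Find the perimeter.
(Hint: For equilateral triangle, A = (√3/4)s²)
A = (√3/4)s²  ⇒  s² = 4A/√3 = 4·109.03/√3 = 436.12/1.73205 ≈ 251.794
s ≈ √251.794 ≈ 15.868
Perimeter = 3s ≈ 3·15.868 ≈ 47.6041

Perimeter = 47.6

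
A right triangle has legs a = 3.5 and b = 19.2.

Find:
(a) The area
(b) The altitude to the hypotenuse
(a) The legs are perpendicular, so Area = ½·a·b = ½·3.5·19.2 = ½·67.2 = 33.6
(b) Hypotenuse c = √(a² + b²) = √(12.25 + 368.64) = √380.89 ≈ 19.5164
    Area = ½·c·h_c  ⇒  h_c = 2·Area/c = 67.2/19.5164 ≈ 3.44326

Area = 33.6, h_c = 3.443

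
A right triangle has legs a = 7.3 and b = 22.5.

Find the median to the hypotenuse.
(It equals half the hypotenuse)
Hypotenuse c = √(a² + b²) = √(53.29 + 506.25) = √559.54 ≈ 23.6546
Median to hypotenuse = c/2 ≈ 23.6546/2 ≈ 11.8273

Median = 11.83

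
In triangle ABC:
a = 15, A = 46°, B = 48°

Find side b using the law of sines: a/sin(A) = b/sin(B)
a/sin(A) = b/sin(B)  ⇒  b = a·sin(B)/sin(A) = 15·sin(48°)/sin(46°)
sin(48°) ≈ 0.743145, sin(46°) ≈ 0.71934
b ≈ 15·0.743145/0.71934 ≈ 11.1472/0.71934 ≈ 15.4964

b = 15.5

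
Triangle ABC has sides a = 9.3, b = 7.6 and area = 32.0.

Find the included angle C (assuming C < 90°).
Area = ½·a·b·sin(C)  ⇒  sin(C) = 2·Area/(a·b) = 2·32.0/(9.3·7.6) = 64/70.68 ≈ 0.90549
C = arcsin(0.90549) ≈ 64.8893° (taking the acute solution since C < 90°)

C = 64.89°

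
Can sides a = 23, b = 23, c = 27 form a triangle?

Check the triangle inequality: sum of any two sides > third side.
a + b vs c: 23 + 23 = 46 > 27  ✓
a + c vs b: 23 + 27 = 50 > 23  ✓
b + c vs a: 23 + 27 = 50 > 23  ✓

Yes, triangle inequality satisfied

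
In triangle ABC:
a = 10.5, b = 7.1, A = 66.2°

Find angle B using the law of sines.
a/sin(A) = b/sin(B)  ⇒  sin(B) = b·sin(A)/a = 7.1·sin(66.2°)/10.5
sin(66.2°) ≈ 0.91496
sin(B) ≈ 7.1·0.91496/10.5 ≈ 6.49621/10.5 ≈ 0.618687
B = arcsin(0.618687) ≈ 38.2203°
(Since b ≤ a we need B ≤ A, so the obtuse alternative 180° − 38.2203° ≈ 141.78° is rejected.)

B = 38.22°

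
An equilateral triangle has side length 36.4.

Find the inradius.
r = Area/s with s the semi-perimeter.
Area = (√3/4)·36.4² = (√3/4)·1324.96 ≈ 0.433013·1324.96 ≈ 573.725
s = 3·36.4/2 = 54.6
r ≈ 573.725/54.6 ≈ 10.5078
(Equivalently r = side/(2√3) = 36.4/3.4641 ≈ 10.5078.)

r = 10.51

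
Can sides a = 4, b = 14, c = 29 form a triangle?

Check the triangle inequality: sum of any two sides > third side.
a + b vs c: 4 + 14 = 18 ≤ 29  ✗
a + c vs b: 4 + 29 = 33 > 14  ✓
b + c vs a: 14 + 29 = 43 > 4  ✓

No: 4 + 14 = 18 is not > 29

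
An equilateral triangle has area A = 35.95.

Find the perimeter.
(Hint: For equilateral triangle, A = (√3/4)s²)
A = (√3/4)s²  ⇒  s² = 4A/√3 = 4·35.95/√3 = 143.8/1.73205 ≈ 83.023
s ≈ √83.023 ≈ 9.11169
Perimeter = 3s ≈ 3·9.11169 ≈ 27.3351

Perimeter = 27.34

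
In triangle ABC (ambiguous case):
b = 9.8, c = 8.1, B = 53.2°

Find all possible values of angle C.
b/sin(B) = c/sin(C)  ⇒  sin(C) = c·sin(B)/b = 8.1·sin(53.2°)/9.8
sin(53.2°) ≈ 0.800731
sin(C) ≈ 8.1·0.800731/9.8 ≈ 6.48592/9.8 ≈ 0.661829
Candidate 1: C₁ = arcsin(0.661829) ≈ 41.4395°  →  A = 180° − 53.2° − 41.4395° ≈ 85.3605° > 0, valid
Candidate 2: C₂ = 180° − C₁ ≈ 138.56°  →  A = 180° − 53.2° − 138.56° ≈ -11.7605° ≤ 0, not a valid triangle

C = 41.44° (one solution)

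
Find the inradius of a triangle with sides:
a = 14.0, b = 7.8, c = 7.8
r = Area/s where s is the semi-perimeter.
s = (14.0 + 7.8 + 7.8)/2 = 29.6/2 = 14.8
Area = √(s(s−a)(s−b)(s−c)) = √(14.8·0.8·7·7) ≈ √580.16 ≈ 24.0865
r ≈ 24.0865/14.8 ≈ 1.62747

r = 1.627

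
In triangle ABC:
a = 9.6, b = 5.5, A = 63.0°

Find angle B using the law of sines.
a/sin(A) = b/sin(B)  ⇒  sin(B) = b·sin(A)/a = 5.5·sin(63.0°)/9.6
sin(63.0°) ≈ 0.891007
sin(B) ≈ 5.5·0.891007/9.6 ≈ 4.90054/9.6 ≈ 0.510472
B = arcsin(0.510472) ≈ 30.6953°
(Since b ≤ a we need B ≤ A, so the obtuse alternative 180° − 30.6953° ≈ 149.305° is rejected.)

B = 30.7°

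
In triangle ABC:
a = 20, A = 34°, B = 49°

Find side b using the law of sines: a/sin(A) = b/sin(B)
a/sin(A) = b/sin(B)  ⇒  b = a·sin(B)/sin(A) = 20·sin(49°)/sin(34°)
sin(49°) ≈ 0.75471, sin(34°) ≈ 0.559193
b ≈ 20·0.75471/0.559193 ≈ 15.0942/0.559193 ≈ 26.9928

b = 26.99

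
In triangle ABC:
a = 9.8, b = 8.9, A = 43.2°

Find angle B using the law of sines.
a/sin(A) = b/sin(B)  ⇒  sin(B) = b·sin(A)/a = 8.9·sin(43.2°)/9.8
sin(43.2°) ≈ 0.684547
sin(B) ≈ 8.9·0.684547/9.8 ≈ 6.09247/9.8 ≈ 0.621681
B = arcsin(0.621681) ≈ 38.439°
(Since b ≤ a we need B ≤ A, so the obtuse alternative 180° − 38.439° ≈ 141.561° is rejected.)

B = 38.44°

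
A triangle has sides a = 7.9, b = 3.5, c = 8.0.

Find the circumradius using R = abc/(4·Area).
First find the area with Heron's formula.
s = (7.9 + 3.5 + 8.0)/2 = 9.7
Area = √(s(s−a)(s−b)(s−c)) = √(9.7·1.8·6.2·1.7) ≈ √184.028 ≈ 13.5657
abc = 7.9·3.5·8.0 = 221.2
R = abc/(4·Area) ≈ 221.2/(4·13.5657) = 221.2/54.2628 ≈ 4.07646

R = 4.076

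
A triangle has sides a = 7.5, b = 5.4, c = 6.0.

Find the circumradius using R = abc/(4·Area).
First find the area with Heron's formula.
s = (7.5 + 5.4 + 6.0)/2 = 9.45
Area = √(s(s−a)(s−b)(s−c)) = √(9.45·1.95·4.05·3.45) ≈ √257.478 ≈ 16.0461
abc = 7.5·5.4·6.0 = 243
R = abc/(4·Area) ≈ 243/(4·16.0461) = 243/64.1845 ≈ 3.78596

R = 3.786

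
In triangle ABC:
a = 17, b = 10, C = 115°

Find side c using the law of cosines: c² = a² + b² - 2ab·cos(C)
c² = 17² + 10² − 2·17·10·cos(115°)
cos(115°) ≈ -0.422618
c² ≈ 289 + 100 − 340·(-0.422618) ≈ 389 + 143.69 ≈ 532.69
c ≈ √532.69 ≈ 23.0801

c = 23.08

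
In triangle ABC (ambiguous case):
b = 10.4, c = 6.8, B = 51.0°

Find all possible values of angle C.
b/sin(B) = c/sin(C)  ⇒  sin(C) = c·sin(B)/b = 6.8·sin(51.0°)/10.4
sin(51.0°) ≈ 0.777146
sin(C) ≈ 6.8·0.777146/10.4 ≈ 5.28459/10.4 ≈ 0.508134
Candidate 1: C₁ = arcsin(0.508134) ≈ 30.5396°  →  A = 180° − 51.0° − 30.5396° ≈ 98.4604° > 0, valid
Candidate 2: C₂ = 180° − C₁ ≈ 149.46°  →  A = 180° − 51.0° − 149.46° ≈ -20.4604° ≤ 0, not a valid triangle

C = 30.54° (one solution)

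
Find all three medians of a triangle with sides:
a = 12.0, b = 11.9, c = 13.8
Median formula: m_a = ½√(2b² + 2c² − a²) (and cyclically). a² = 144, b² = 141.61, c² = 190.44.
m_a = ½√(2·141.61 + 2·190.44 − 144) = ½√520.1 ≈ ½·22.8057 ≈ 11.4029
m_b = ½√(2·144 + 2·190.44 − 141.61) = ½√527.27 ≈ ½·22.9624 ≈ 11.4812
m_c = ½√(2·144 + 2·141.61 − 190.44) = ½√380.78 ≈ ½·19.5136 ≈ 9.75679

m_a = 11.4, m_b = 11.48, m_c = 9.757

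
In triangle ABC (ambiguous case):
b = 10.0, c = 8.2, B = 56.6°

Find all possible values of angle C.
b/sin(B) = c/sin(C)  ⇒  sin(C) = c·sin(B)/b = 8.2·sin(56.6°)/10.0
sin(56.6°) ≈ 0.834848
sin(C) ≈ 8.2·0.834848/10.0 ≈ 6.84575/10.0 ≈ 0.684575
Candidate 1: C₁ = arcsin(0.684575) ≈ 43.2022°  →  A = 180° − 56.6° − 43.2022° ≈ 80.1978° > 0, valid
Candidate 2: C₂ = 180° − C₁ ≈ 136.798°  →  A = 180° − 56.6° − 136.798° ≈ -13.3978° ≤ 0, not a valid triangle

C = 43.2° (one solution)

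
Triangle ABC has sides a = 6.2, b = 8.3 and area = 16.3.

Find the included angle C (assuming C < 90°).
Area = ½·a·b·sin(C)  ⇒  sin(C) = 2·Area/(a·b) = 2·16.3/(6.2·8.3) = 32.6/51.46 ≈ 0.633502
C = arcsin(0.633502) ≈ 39.309° (taking the acute solution since C < 90°)

C = 39.31°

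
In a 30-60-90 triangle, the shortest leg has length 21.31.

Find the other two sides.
In a 30-60-90 triangle the sides are in ratio 1 : √3 : 2 (short leg : long leg : hypotenuse).
Long leg = 21.31·√3 ≈ 21.31·1.73205 ≈ 36.91
Hypotenuse = 2·21.31 = 42.62

Long leg = 21.31√3 = 36.91, Hypotenuse = 42.62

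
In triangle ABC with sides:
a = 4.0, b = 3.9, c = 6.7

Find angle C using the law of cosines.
c² = a² + b² − 2ab·cos(C)  ⇒  cos(C) = (a² + b² − c²)/(2ab)
cos(C) = (4.0² + 3.9² − 6.7²)/(2·4.0·3.9) = (16 + 15.21 − 44.89)/31.2 = -13.68/31.2 ≈ -0.438462
C = arccos(-0.438462) ≈ 116.006°

C = 116°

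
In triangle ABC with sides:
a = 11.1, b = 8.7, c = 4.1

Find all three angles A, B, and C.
Law of cosines for each angle (a² = 123.21, b² = 75.69, c² = 16.81):
cos(A) = (b² + c² − a²)/(2bc) = (75.69 + 16.81 − 123.21)/(2·8.7·4.1) = -30.71/71.34 ≈ -0.430474  ⇒  A ≈ 115.498°
cos(B) = (a² + c² − b²)/(2ac) = (123.21 + 16.81 − 75.69)/(2·11.1·4.1) = 64.33/91.02 ≈ 0.706768  ⇒  B ≈ 45.0275°
cos(C) = (a² + b² − c²)/(2ab) = (123.21 + 75.69 − 16.81)/(2·11.1·8.7) = 182.09/193.14 ≈ 0.942788  ⇒  C ≈ 19.4749°
Check: A + B + C ≈ 180°

A = 115.5°, B = 45.03°, C = 19.47°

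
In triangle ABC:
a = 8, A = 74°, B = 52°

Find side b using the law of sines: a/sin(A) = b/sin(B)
a/sin(A) = b/sin(B)  ⇒  b = a·sin(B)/sin(A) = 8·sin(52°)/sin(74°)
sin(52°) ≈ 0.788011, sin(74°) ≈ 0.961262
b ≈ 8·0.788011/0.961262 ≈ 6.30409/0.961262 ≈ 6.55814

b = 6.558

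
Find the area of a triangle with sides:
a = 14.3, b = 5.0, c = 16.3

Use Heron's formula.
s = (14.3 + 5.0 + 16.3)/2 = 35.6/2 = 17.8
s − a = 3.5, s − b = 12.8, s − c = 1.5
s(s−a)(s−b)(s−c) = 17.8·3.5·12.8·1.5 ≈ 1196.16
Area = √1196.16 ≈ 34.5855

Area = 34.59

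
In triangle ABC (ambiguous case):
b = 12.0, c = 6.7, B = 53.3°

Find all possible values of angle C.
b/sin(B) = c/sin(C)  ⇒  sin(C) = c·sin(B)/b = 6.7·sin(53.3°)/12.0
sin(53.3°) ≈ 0.801776
sin(C) ≈ 6.7·0.801776/12.0 ≈ 5.3719/12.0 ≈ 0.447658
Candidate 1: C₁ = arcsin(0.447658) ≈ 26.5935°  →  A = 180° − 53.3° − 26.5935° ≈ 100.106° > 0, valid
Candidate 2: C₂ = 180° − C₁ ≈ 153.406°  →  A = 180° − 53.3° − 153.406° ≈ -26.7065° ≤ 0, not a valid triangle

C = 26.59° (one solution)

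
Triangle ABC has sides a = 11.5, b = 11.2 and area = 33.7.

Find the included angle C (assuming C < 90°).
Area = ½·a·b·sin(C)  ⇒  sin(C) = 2·Area/(a·b) = 2·33.7/(11.5·11.2) = 67.4/128.8 ≈ 0.523292
C = arcsin(0.523292) ≈ 31.5533° (taking the acute solution since C < 90°)

C = 31.55°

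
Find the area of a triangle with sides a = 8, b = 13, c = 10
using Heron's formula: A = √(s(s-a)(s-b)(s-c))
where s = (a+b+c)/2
s = (8 + 13 + 10)/2 = 31/2 = 15.5
s − a = 7.5, s − b = 2.5, s − c = 5.5
s(s−a)(s−b)(s−c) = 15.5·7.5·2.5·5.5 = 1598.4375
Area = √1598.4375 ≈ 39.9805

s = 15.5, Area = 39.98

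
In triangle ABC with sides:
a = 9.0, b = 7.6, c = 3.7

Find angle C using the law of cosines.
c² = a² + b² − 2ab·cos(C)  ⇒  cos(C) = (a² + b² − c²)/(2ab)
cos(C) = (9.0² + 7.6² − 3.7²)/(2·9.0·7.6) = (81 + 57.76 − 13.69)/136.8 = 125.07/136.8 ≈ 0.914254
C = arccos(0.914254) ≈ 23.8999°

C = 23.9°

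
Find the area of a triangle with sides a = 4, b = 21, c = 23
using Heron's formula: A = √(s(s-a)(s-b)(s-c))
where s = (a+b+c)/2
s = (4 + 21 + 23)/2 = 48/2 = 24
s − a = 20, s − b = 3, s − c = 1
s(s−a)(s−b)(s−c) = 24·20·3·1 = 1440
Area = √1440 ≈ 37.9473

s = 24.0, Area = 37.95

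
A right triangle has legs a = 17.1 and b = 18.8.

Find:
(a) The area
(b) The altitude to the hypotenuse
(a) The legs are perpendicular, so Area = ½·a·b = ½·17.1·18.8 = ½·321.48 = 160.74
(b) Hypotenuse c = √(a² + b²) = √(292.41 + 353.44) = √645.85 ≈ 25.4136
    Area = ½·c·h_c  ⇒  h_c = 2·Area/c = 321.48/25.4136 ≈ 12.6499

Area = 160.74, h_c = 12.65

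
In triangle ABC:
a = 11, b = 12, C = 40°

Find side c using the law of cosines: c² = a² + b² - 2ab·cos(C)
c² = 11² + 12² − 2·11·12·cos(40°)
cos(40°) ≈ 0.766044
c² ≈ 121 + 144 − 264·(0.766044) ≈ 265 − 202.236 ≈ 62.7643
c ≈ √62.7643 ≈ 7.92239

c = 7.922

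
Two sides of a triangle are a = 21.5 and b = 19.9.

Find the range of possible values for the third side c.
Triangle inequality: |a − b| < c < a + b
|a − b| = |21.5 − 19.9| = 1.6
a + b = 21.5 + 19.9 = 41.4

1.6 < c < 41.4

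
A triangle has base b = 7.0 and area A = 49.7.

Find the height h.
A = ½·b·h  ⇒  h = 2A/b = 2·49.7/7.0 = 99.4/7.0 ≈ 14.2

h = 14.2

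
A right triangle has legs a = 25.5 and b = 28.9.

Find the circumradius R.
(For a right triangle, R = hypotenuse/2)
Hypotenuse c = √(a² + b²) = √(650.25 + 835.21) = √1485.46 ≈ 38.5417
R = c/2 ≈ 38.5417/2 ≈ 19.2708

R = 19.27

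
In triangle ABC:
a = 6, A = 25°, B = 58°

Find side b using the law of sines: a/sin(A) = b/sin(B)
a/sin(A) = b/sin(B)  ⇒  b = a·sin(B)/sin(A) = 6·sin(58°)/sin(25°)
sin(58°) ≈ 0.848048, sin(25°) ≈ 0.422618
b ≈ 6·0.848048/0.422618 ≈ 5.08829/0.422618 ≈ 12.0399

b = 12.04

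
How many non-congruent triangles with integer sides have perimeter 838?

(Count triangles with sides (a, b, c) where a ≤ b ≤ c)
Let a ≤ b ≤ c with a + b + c = 838. The only binding inequality is a + b > c, i.e. 838 − c > c, so c < 838/2; and c ≥ 838/3 since c is the largest side.
So 280 ≤ c ≤ 418. For each c, b runs from ⌈(838 − c)/2⌉ up to c (then a = 838 − b − c satisfies 1 ≤ a ≤ b automatically), giving c − ⌈(838 − c)/2⌉ + 1 choices.
Summing over c: 2 + 3 + 5 + 6 + … + 207 + 209  (139 terms, c = 280, …, 418) = 14630
Check (closed form: nearest integer to p²/48 for even p, (p+3)²/48 for odd p): 838²/48 = 702244/48 ≈ 14630.08 → 14630

14630 triangles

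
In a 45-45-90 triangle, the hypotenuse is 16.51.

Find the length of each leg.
In a 45-45-90 triangle hypotenuse = leg·√2, so leg = hypotenuse/√2.
Leg = 16.51/√2 ≈ 16.51/1.41421 ≈ 11.6743

Each leg = 11.67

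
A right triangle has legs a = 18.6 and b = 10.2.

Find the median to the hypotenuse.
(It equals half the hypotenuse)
Hypotenuse c = √(a² + b²) = √(345.96 + 104.04) = √450 ≈ 21.2132
Median to hypotenuse = c/2 ≈ 21.2132/2 ≈ 10.6066

Median = 10.61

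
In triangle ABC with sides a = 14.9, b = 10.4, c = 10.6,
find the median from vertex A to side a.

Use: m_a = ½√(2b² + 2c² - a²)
m_a = ½√(2·10.4² + 2·10.6² − 14.9²) = ½√(2·108.16 + 2·112.36 − 222.01) = ½√(216.32 + 224.72 − 222.01) = ½√219.03
√219.03 ≈ 14.7997, so m_a ≈ 7.39983

m_a = 7.4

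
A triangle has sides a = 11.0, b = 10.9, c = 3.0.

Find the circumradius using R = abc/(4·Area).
First find the area with Heron's formula.
s = (11.0 + 10.9 + 3.0)/2 = 12.45
Area = √(s(s−a)(s−b)(s−c)) = √(12.45·1.45·1.55·9.45) ≈ √264.424 ≈ 16.2611
abc = 11.0·10.9·3.0 = 359.7
R = abc/(4·Area) ≈ 359.7/(4·16.2611) = 359.7/65.0445 ≈ 5.53006

R = 5.53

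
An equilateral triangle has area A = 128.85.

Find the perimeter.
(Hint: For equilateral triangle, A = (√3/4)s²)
A = (√3/4)s²  ⇒  s² = 4A/√3 = 4·128.85/√3 = 515.4/1.73205 ≈ 297.566
s ≈ √297.566 ≈ 17.2501
Perimeter = 3s ≈ 3·17.2501 ≈ 51.7503

Perimeter = 51.75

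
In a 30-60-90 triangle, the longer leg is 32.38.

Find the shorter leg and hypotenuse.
In a 30-60-90 triangle the sides are in ratio 1 : √3 : 2, so short leg = long leg/√3 and hypotenuse = 2·(short leg).
Short leg = 32.38/√3 ≈ 32.38/1.73205 ≈ 18.6946
Hypotenuse = 2·18.6946 ≈ 37.3892

Short leg = 18.69, Hypotenuse = 37.39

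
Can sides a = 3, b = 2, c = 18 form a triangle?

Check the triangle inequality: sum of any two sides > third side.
a + b vs c: 3 + 2 = 5 ≤ 18  ✗
a + c vs b: 3 + 18 = 21 > 2  ✓
b + c vs a: 2 + 18 = 20 > 3  ✓

No: 3 + 2 = 5 is not > 18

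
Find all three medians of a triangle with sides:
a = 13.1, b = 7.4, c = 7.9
Median formula: m_a = ½√(2b² + 2c² − a²) (and cyclically). a² = 171.61, b² = 54.76, c² = 62.41.
m_a = ½√(2·54.76 + 2·62.41 − 171.61) = ½√62.73 ≈ ½·7.92023 ≈ 3.96011
m_b = ½√(2·171.61 + 2·62.41 − 54.76) = ½√413.28 ≈ ½·20.3293 ≈ 10.1646
m_c = ½√(2·171.61 + 2·54.76 − 62.41) = ½√390.33 ≈ ½·19.7568 ≈ 9.87839

m_a = 3.96, m_b = 10.16, m_c = 9.878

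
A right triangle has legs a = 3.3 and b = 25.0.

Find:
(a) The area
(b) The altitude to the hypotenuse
(a) The legs are perpendicular, so Area = ½·a·b = ½·3.3·25.0 = ½·82.5 = 41.25
(b) Hypotenuse c = √(a² + b²) = √(10.89 + 625) = √635.89 ≈ 25.2169
    Area = ½·c·h_c  ⇒  h_c = 2·Area/c = 82.5/25.2169 ≈ 3.27162

Area = 41.25, h_c = 3.272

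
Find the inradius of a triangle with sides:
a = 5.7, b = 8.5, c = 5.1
r = Area/s where s is the semi-perimeter.
s = (5.7 + 8.5 + 5.1)/2 = 19.3/2 = 9.65
Area = √(s(s−a)(s−b)(s−c)) = √(9.65·3.95·1.15·4.55) ≈ √199.45 ≈ 14.1227
r ≈ 14.1227/9.65 ≈ 1.46349

r = 1.463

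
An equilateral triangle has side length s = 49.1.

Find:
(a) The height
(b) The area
(a) The height splits the triangle into two 30-60-90 halves: h = s·√3/2 = 49.1·1.73205/2 ≈ 85.0437/2 ≈ 42.5218
(b) Area = (√3/4)·s² = (√3/4)·49.1² = (√3/4)·2410.81 ≈ 0.433013·2410.81 ≈ 1043.91

Height = 42.52, Area = 1044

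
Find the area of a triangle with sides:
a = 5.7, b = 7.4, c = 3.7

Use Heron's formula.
s = (5.7 + 7.4 + 3.7)/2 = 16.8/2 = 8.4
s − a = 2.7, s − b = 1, s − c = 4.7
s(s−a)(s−b)(s−c) = 8.4·2.7·1·4.7 ≈ 106.596
Area = √106.596 ≈ 10.3245

Area = 10.32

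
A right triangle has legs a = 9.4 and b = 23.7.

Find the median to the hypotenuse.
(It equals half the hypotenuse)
Hypotenuse c = √(a² + b²) = √(88.36 + 561.69) = √650.05 ≈ 25.4961
Median to hypotenuse = c/2 ≈ 25.4961/2 ≈ 12.748

Median = 12.75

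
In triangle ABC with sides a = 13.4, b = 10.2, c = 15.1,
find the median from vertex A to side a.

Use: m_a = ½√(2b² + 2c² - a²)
m_a = ½√(2·10.2² + 2·15.1² − 13.4²) = ½√(2·104.04 + 2·228.01 − 179.56) = ½√(208.08 + 456.02 − 179.56) = ½√484.54
√484.54 ≈ 22.0123, so m_a ≈ 11.0061

m_a = 11.01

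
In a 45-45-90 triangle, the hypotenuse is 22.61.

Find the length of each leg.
In a 45-45-90 triangle hypotenuse = leg·√2, so leg = hypotenuse/√2.
Leg = 22.61/√2 ≈ 22.61/1.41421 ≈ 15.9877

Each leg = 15.99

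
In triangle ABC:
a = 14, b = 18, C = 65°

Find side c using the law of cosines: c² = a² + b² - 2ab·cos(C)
c² = 14² + 18² − 2·14·18·cos(65°)
cos(65°) ≈ 0.422618
c² ≈ 196 + 324 − 504·(0.422618) ≈ 520 − 213 ≈ 307
c ≈ √307 ≈ 17.5214

c = 17.52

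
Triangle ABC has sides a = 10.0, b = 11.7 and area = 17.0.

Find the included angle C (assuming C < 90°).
Area = ½·a·b·sin(C)  ⇒  sin(C) = 2·Area/(a·b) = 2·17.0/(10.0·11.7) = 34/117 ≈ 0.290598
C = arcsin(0.290598) ≈ 16.8938° (taking the acute solution since C < 90°)

C = 16.89°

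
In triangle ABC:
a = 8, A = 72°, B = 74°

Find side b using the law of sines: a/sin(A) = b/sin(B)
a/sin(A) = b/sin(B)  ⇒  b = a·sin(B)/sin(A) = 8·sin(74°)/sin(72°)
sin(74°) ≈ 0.961262, sin(72°) ≈ 0.951057
b ≈ 8·0.961262/0.951057 ≈ 7.69009/0.951057 ≈ 8.08584

b = 8.086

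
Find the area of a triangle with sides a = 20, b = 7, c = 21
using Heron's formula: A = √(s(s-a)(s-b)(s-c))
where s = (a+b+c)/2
s = (20 + 7 + 21)/2 = 48/2 = 24
s − a = 4, s − b = 17, s − c = 3
s(s−a)(s−b)(s−c) = 24·4·17·3 = 4896
Area = √4896 ≈ 69.9714

s = 24.0, Area = 69.97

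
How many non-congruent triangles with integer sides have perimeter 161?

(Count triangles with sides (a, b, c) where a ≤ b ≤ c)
Let a ≤ b ≤ c with a + b + c = 161. The only binding inequality is a + b > c, i.e. 161 − c > c, so c < 161/2; and c ≥ 161/3 since c is the largest side.
So 54 ≤ c ≤ 80. For each c, b runs from ⌈(161 − c)/2⌉ up to c (then a = 161 − b − c satisfies 1 ≤ a ≤ b automatically), giving c − ⌈(161 − c)/2⌉ + 1 choices.
Summing over c: 1 + 3 + 4 + 6 + … + 39 + 40  (27 terms, c = 54, …, 80) = 560
Check (closed form: nearest integer to p²/48 for even p, (p+3)²/48 for odd p): (161+3)²/48 = 164²/48 = 26896/48 ≈ 560.33 → 560

560 triangles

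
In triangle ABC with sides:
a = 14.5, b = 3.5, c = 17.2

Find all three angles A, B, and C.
Law of cosines for each angle (a² = 210.25, b² = 12.25, c² = 295.84):
cos(A) = (b² + c² − a²)/(2bc) = (12.25 + 295.84 − 210.25)/(2·3.5·17.2) = 97.84/120.4 ≈ 0.812625  ⇒  A ≈ 35.6468°
cos(B) = (a² + c² − b²)/(2ac) = (210.25 + 295.84 − 12.25)/(2·14.5·17.2) = 493.84/498.8 ≈ 0.990056  ⇒  B ≈ 8.08678°
cos(C) = (a² + b² − c²)/(2ab) = (210.25 + 12.25 − 295.84)/(2·14.5·3.5) = -73.34/101.5 ≈ -0.722562  ⇒  C ≈ 136.266°
Check: A + B + C ≈ 180°

A = 35.65°, B = 8.087°, C = 136.3°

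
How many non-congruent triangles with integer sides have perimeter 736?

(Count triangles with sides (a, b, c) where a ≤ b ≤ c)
Let a ≤ b ≤ c with a + b + c = 736. The only binding inequality is a + b > c, i.e. 736 − c > c, so c < 736/2; and c ≥ 736/3 since c is the largest side.
So 246 ≤ c ≤ 367. For each c, b runs from ⌈(736 − c)/2⌉ up to c (then a = 736 − b − c satisfies 1 ≤ a ≤ b automatically), giving c − ⌈(736 − c)/2⌉ + 1 choices.
Summing over c: 2 + 3 + 5 + 6 + … + 182 + 183  (122 terms, c = 246, …, 367) = 11285
Check (closed form: nearest integer to p²/48 for even p, (p+3)²/48 for odd p): 736²/48 = 541696/48 ≈ 11285.33 → 11285

11285 triangles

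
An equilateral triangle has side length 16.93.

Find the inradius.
r = Area/s with s the semi-perimeter.
Area = (√3/4)·16.93² = (√3/4)·286.6249 ≈ 0.433013·286.6249 ≈ 124.112
s = 3·16.93/2 = 25.395
r ≈ 124.112/25.395 ≈ 4.88727
(Equivalently r = side/(2√3) = 16.93/3.4641 ≈ 4.88727.)

r = 4.887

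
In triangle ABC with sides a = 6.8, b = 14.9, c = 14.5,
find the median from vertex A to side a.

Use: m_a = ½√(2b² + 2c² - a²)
m_a = ½√(2·14.9² + 2·14.5² − 6.8²) = ½√(2·222.01 + 2·210.25 − 46.24) = ½√(444.02 + 420.5 − 46.24) = ½√818.28
√818.28 ≈ 28.6056, so m_a ≈ 14.3028

m_a = 14.3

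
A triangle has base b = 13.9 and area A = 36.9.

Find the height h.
A = ½·b·h  ⇒  h = 2A/b = 2·36.9/13.9 = 73.8/13.9 ≈ 5.30935

h = 5.309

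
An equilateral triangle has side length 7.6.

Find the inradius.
r = Area/s with s the semi-perimeter.
Area = (√3/4)·7.6² = (√3/4)·57.76 ≈ 0.433013·57.76 ≈ 25.0108
s = 3·7.6/2 = 11.4
r ≈ 25.0108/11.4 ≈ 2.19393
(Equivalently r = side/(2√3) = 7.6/3.4641 ≈ 2.19393.)

r = 2.194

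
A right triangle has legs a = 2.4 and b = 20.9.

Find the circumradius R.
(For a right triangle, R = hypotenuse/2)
Hypotenuse c = √(a² + b²) = √(5.76 + 436.81) = √442.57 ≈ 21.0373
R = c/2 ≈ 21.0373/2 ≈ 10.5187

R = 10.52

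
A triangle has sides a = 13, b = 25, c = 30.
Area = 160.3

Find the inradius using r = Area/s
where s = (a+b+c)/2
s = (13 + 25 + 30)/2 = 68/2 = 34
r = Area/s = 160.3/34 ≈ 4.71471

r = 4.715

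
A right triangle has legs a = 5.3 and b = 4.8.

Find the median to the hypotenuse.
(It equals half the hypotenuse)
Hypotenuse c = √(a² + b²) = √(28.09 + 23.04) = √51.13 ≈ 7.15052
Median to hypotenuse = c/2 ≈ 7.15052/2 ≈ 3.57526

Median = 3.575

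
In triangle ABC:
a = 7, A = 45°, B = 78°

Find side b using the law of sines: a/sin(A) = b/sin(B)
a/sin(A) = b/sin(B)  ⇒  b = a·sin(B)/sin(A) = 7·sin(78°)/sin(45°)
sin(78°) ≈ 0.978148, sin(45°) ≈ 0.707107
b ≈ 7·0.978148/0.707107 ≈ 6.84703/0.707107 ≈ 9.68317

b = 9.683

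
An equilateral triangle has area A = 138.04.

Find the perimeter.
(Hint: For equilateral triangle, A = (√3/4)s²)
A = (√3/4)s²  ⇒  s² = 4A/√3 = 4·138.04/√3 = 552.16/1.73205 ≈ 318.79
s ≈ √318.79 ≈ 17.8547
Perimeter = 3s ≈ 3·17.8547 ≈ 53.5641

Perimeter = 53.56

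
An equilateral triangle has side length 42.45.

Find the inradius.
r = Area/s with s the semi-perimeter.
Area = (√3/4)·42.45² = (√3/4)·1802.0025 ≈ 0.433013·1802.0025 ≈ 780.29
s = 3·42.45/2 = 63.675
r ≈ 780.29/63.675 ≈ 12.2543
(Equivalently r = side/(2√3) = 42.45/3.4641 ≈ 12.2543.)

r = 12.25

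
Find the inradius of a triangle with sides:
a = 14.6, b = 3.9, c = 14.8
r = Area/s where s is the semi-perimeter.
s = (14.6 + 3.9 + 14.8)/2 = 33.3/2 = 16.65
Area = √(s(s−a)(s−b)(s−c)) = √(16.65·2.05·12.75·1.85) ≈ √805.1 ≈ 28.3743
r ≈ 28.3743/16.65 ≈ 1.70416

r = 1.704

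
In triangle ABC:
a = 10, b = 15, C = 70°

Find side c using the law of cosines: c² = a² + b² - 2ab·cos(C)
c² = 10² + 15² − 2·10·15·cos(70°)
cos(70°) ≈ 0.34202
c² ≈ 100 + 225 − 300·(0.34202) ≈ 325 − 102.606 ≈ 222.394
c ≈ √222.394 ≈ 14.9129

c = 14.91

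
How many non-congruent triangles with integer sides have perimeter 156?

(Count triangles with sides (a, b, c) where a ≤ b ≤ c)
Let a ≤ b ≤ c with a + b + c = 156. The only binding inequality is a + b > c, i.e. 156 − c > c, so c < 156/2; and c ≥ 156/3 since c is the largest side.
So 52 ≤ c ≤ 77. For each c, b runs from ⌈(156 − c)/2⌉ up to c (then a = 156 − b − c satisfies 1 ≤ a ≤ b automatically), giving c − ⌈(156 − c)/2⌉ + 1 choices.
Summing over c: 1 + 2 + 4 + 5 + … + 37 + 38  (26 terms, c = 52, …, 77) = 507
Check (closed form: nearest integer to p²/48 for even p, (p+3)²/48 for odd p): 156²/48 = 24336/48 ≈ 507.00 → 507

507 triangles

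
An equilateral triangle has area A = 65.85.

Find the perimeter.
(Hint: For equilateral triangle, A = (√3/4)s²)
A = (√3/4)s²  ⇒  s² = 4A/√3 = 4·65.85/√3 = 263.4/1.73205 ≈ 152.074
s ≈ √152.074 ≈ 12.3318
Perimeter = 3s ≈ 3·12.3318 ≈ 36.9955

Perimeter = 37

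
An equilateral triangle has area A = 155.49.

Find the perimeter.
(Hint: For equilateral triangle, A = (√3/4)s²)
A = (√3/4)s²  ⇒  s² = 4A/√3 = 4·155.49/√3 = 621.96/1.73205 ≈ 359.089
s ≈ √359.089 ≈ 18.9496
Perimeter = 3s ≈ 3·18.9496 ≈ 56.8489

Perimeter = 56.85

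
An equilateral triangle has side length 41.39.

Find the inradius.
r = Area/s with s the semi-perimeter.
Area = (√3/4)·41.39² = (√3/4)·1713.1321 ≈ 0.433013·1713.1321 ≈ 741.808
s = 3·41.39/2 = 62.085
r ≈ 741.808/62.085 ≈ 11.9483
(Equivalently r = side/(2√3) = 41.39/3.4641 ≈ 11.9483.)

r = 11.95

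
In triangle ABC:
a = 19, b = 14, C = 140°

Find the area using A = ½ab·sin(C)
A = ½·a·b·sin(C) = ½·19·14·sin(140°)
sin(140°) ≈ 0.642788
A ≈ ½·266·0.642788 = 133·0.642788 ≈ 85.4908

Area = 85.49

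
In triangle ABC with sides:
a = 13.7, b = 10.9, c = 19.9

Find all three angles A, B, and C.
Law of cosines for each angle (a² = 187.69, b² = 118.81, c² = 396.01):
cos(A) = (b² + c² − a²)/(2bc) = (118.81 + 396.01 − 187.69)/(2·10.9·19.9) = 327.13/433.82 ≈ 0.754069  ⇒  A ≈ 41.056°
cos(B) = (a² + c² − b²)/(2ac) = (187.69 + 396.01 − 118.81)/(2·13.7·19.9) = 464.89/545.26 ≈ 0.852602  ⇒  B ≈ 31.5041°
cos(C) = (a² + b² − c²)/(2ab) = (187.69 + 118.81 − 396.01)/(2·13.7·10.9) = -89.51/298.66 ≈ -0.299705  ⇒  C ≈ 107.44°
Check: A + B + C ≈ 180°

A = 41.06°, B = 31.5°, C = 107.4°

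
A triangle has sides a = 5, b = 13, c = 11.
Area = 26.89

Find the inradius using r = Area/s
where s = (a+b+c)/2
s = (5 + 13 + 11)/2 = 29/2 = 14.5
r = Area/s = 26.89/14.5 ≈ 1.85448

r = 1.854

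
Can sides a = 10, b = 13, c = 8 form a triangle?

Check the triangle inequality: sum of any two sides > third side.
a + b vs c: 10 + 13 = 23 > 8  ✓
a + c vs b: 10 + 8 = 18 > 13  ✓
b + c vs a: 13 + 8 = 21 > 10  ✓

Yes, triangle inequality satisfied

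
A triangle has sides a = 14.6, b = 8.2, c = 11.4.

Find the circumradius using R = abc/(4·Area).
First find the area with Heron's formula.
s = (14.6 + 8.2 + 11.4)/2 = 17.1
Area = √(s(s−a)(s−b)(s−c)) = √(17.1·2.5·8.9·5.7) ≈ √2168.71 ≈ 46.5694
abc = 14.6·8.2·11.4 = 1364.808
R = abc/(4·Area) ≈ 1364.808/(4·46.5694) = 1364.808/186.278 ≈ 7.32675

R = 7.327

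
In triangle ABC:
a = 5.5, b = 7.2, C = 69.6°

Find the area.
Two sides and the included angle (SAS): A = ½·a·b·sin(C) = ½·5.5·7.2·sin(69.6°)
sin(69.6°) ≈ 0.937282
A ≈ ½·39.6·0.937282 = 19.8·0.937282 ≈ 18.5582

Area = 18.56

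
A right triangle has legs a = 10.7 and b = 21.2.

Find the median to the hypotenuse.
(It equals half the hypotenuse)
Hypotenuse c = √(a² + b²) = √(114.49 + 449.44) = √563.93 ≈ 23.7472
Median to hypotenuse = c/2 ≈ 23.7472/2 ≈ 11.8736

Median = 11.87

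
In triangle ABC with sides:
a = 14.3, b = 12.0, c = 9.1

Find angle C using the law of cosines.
c² = a² + b² − 2ab·cos(C)  ⇒  cos(C) = (a² + b² − c²)/(2ab)
cos(C) = (14.3² + 12.0² − 9.1²)/(2·14.3·12.0) = (204.49 + 144 − 82.81)/343.2 = 265.68/343.2 ≈ 0.774126
C = arccos(0.774126) ≈ 39.2742°

C = 39.27°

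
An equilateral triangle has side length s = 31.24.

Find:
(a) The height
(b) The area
(a) The height splits the triangle into two 30-60-90 halves: h = s·√3/2 = 31.24·1.73205/2 ≈ 54.1093/2 ≈ 27.0546
(b) Area = (√3/4)·s² = (√3/4)·31.24² = (√3/4)·975.9376 ≈ 0.433013·975.9376 ≈ 422.593

Height = 27.05, Area = 422.6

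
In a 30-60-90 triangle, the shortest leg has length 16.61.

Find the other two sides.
In a 30-60-90 triangle the sides are in ratio 1 : √3 : 2 (short leg : long leg : hypotenuse).
Long leg = 16.61·√3 ≈ 16.61·1.73205 ≈ 28.7694
Hypotenuse = 2·16.61 = 33.22

Long leg = 16.61√3 = 28.77, Hypotenuse = 33.22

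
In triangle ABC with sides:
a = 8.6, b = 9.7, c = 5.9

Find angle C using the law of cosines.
c² = a² + b² − 2ab·cos(C)  ⇒  cos(C) = (a² + b² − c²)/(2ab)
cos(C) = (8.6² + 9.7² − 5.9²)/(2·8.6·9.7) = (73.96 + 94.09 − 34.81)/166.84 = 133.24/166.84 ≈ 0.798609
C = arccos(0.798609) ≈ 37.0025°

C = 37°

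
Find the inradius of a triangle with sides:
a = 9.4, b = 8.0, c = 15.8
r = Area/s where s is the semi-perimeter.
s = (9.4 + 8.0 + 15.8)/2 = 33.2/2 = 16.6
Area = √(s(s−a)(s−b)(s−c)) = √(16.6·7.2·8.6·0.8) ≈ √822.298 ≈ 28.6757
r ≈ 28.6757/16.6 ≈ 1.72745

r = 1.727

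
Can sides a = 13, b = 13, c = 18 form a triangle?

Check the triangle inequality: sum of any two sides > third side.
a + b vs c: 13 + 13 = 26 > 18  ✓
a + c vs b: 13 + 18 = 31 > 13  ✓
b + c vs a: 13 + 18 = 31 > 13  ✓

Yes, triangle inequality satisfied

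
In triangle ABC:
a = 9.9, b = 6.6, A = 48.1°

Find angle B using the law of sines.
a/sin(A) = b/sin(B)  ⇒  sin(B) = b·sin(A)/a = 6.6·sin(48.1°)/9.9
sin(48.1°) ≈ 0.744312
sin(B) ≈ 6.6·0.744312/9.9 ≈ 4.91246/9.9 ≈ 0.496208
B = arcsin(0.496208) ≈ 29.7494°
(Since b ≤ a we need B ≤ A, so the obtuse alternative 180° − 29.7494° ≈ 150.251° is rejected.)

B = 29.75°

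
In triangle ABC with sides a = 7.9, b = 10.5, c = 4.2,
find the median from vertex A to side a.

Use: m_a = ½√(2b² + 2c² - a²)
m_a = ½√(2·10.5² + 2·4.2² − 7.9²) = ½√(2·110.25 + 2·17.64 − 62.41) = ½√(220.5 + 35.28 − 62.41) = ½√193.37
√193.37 ≈ 13.9058, so m_a ≈ 6.95288

m_a = 6.953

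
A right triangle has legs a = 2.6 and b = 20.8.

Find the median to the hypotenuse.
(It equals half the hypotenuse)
Hypotenuse c = √(a² + b²) = √(6.76 + 432.64) = √439.4 ≈ 20.9619
Median to hypotenuse = c/2 ≈ 20.9619/2 ≈ 10.4809

Median = 10.48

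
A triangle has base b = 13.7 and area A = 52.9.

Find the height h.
A = ½·b·h  ⇒  h = 2A/b = 2·52.9/13.7 = 105.8/13.7 ≈ 7.72263

h = 7.723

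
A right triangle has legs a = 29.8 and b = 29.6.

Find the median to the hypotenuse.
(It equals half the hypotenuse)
Hypotenuse c = √(a² + b²) = √(888.04 + 876.16) = √1764.2 ≈ 42.0024
Median to hypotenuse = c/2 ≈ 42.0024/2 ≈ 21.0012

Median = 21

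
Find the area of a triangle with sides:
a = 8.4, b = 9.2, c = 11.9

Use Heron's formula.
s = (8.4 + 9.2 + 11.9)/2 = 29.5/2 = 14.75
s − a = 6.35, s − b = 5.55, s − c = 2.85
s(s−a)(s−b)(s−c) = 14.75·6.35·5.55·2.85 ≈ 1481.51
Area = √1481.51 ≈ 38.4903

Area = 38.49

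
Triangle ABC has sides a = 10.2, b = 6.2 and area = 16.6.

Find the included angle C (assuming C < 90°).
Area = ½·a·b·sin(C)  ⇒  sin(C) = 2·Area/(a·b) = 2·16.6/(10.2·6.2) = 33.2/63.24 ≈ 0.524984
C = arcsin(0.524984) ≈ 31.6672° (taking the acute solution since C < 90°)

C = 31.67°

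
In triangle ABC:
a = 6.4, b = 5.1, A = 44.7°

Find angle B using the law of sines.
a/sin(A) = b/sin(B)  ⇒  sin(B) = b·sin(A)/a = 5.1·sin(44.7°)/6.4
sin(44.7°) ≈ 0.703395
sin(B) ≈ 5.1·0.703395/6.4 ≈ 3.58731/6.4 ≈ 0.560518
B = arcsin(0.560518) ≈ 34.0916°
(Since b ≤ a we need B ≤ A, so the obtuse alternative 180° − 34.0916° ≈ 145.908° is rejected.)

B = 34.09°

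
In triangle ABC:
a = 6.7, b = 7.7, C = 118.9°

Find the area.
Two sides and the included angle (SAS): A = ½·a·b·sin(C) = ½·6.7·7.7·sin(118.9°)
sin(118.9°) ≈ 0.875465
A ≈ ½·51.59·0.875465 = 25.795·0.875465 ≈ 22.5826

Area = 22.58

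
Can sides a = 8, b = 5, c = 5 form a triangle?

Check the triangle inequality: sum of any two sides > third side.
a + b vs c: 8 + 5 = 13 > 5  ✓
a + c vs b: 8 + 5 = 13 > 5  ✓
b + c vs a: 5 + 5 = 10 > 8  ✓

Yes, triangle inequality satisfied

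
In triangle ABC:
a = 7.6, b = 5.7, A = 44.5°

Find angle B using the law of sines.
a/sin(A) = b/sin(B)  ⇒  sin(B) = b·sin(A)/a = 5.7·sin(44.5°)/7.6
sin(44.5°) ≈ 0.700909
sin(B) ≈ 5.7·0.700909/7.6 ≈ 3.99518/7.6 ≈ 0.525682
B = arcsin(0.525682) ≈ 31.7142°
(Since b ≤ a we need B ≤ A, so the obtuse alternative 180° − 31.7142° ≈ 148.286° is rejected.)

B = 31.71°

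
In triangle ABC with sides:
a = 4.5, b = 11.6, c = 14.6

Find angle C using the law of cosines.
c² = a² + b² − 2ab·cos(C)  ⇒  cos(C) = (a² + b² − c²)/(2ab)
cos(C) = (4.5² + 11.6² − 14.6²)/(2·4.5·11.6) = (20.25 + 134.56 − 213.16)/104.4 = -58.35/104.4 ≈ -0.558908
C = arccos(-0.558908) ≈ 123.98°

C = 124°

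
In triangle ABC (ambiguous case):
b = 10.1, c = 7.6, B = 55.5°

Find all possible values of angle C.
b/sin(B) = c/sin(C)  ⇒  sin(C) = c·sin(B)/b = 7.6·sin(55.5°)/10.1
sin(55.5°) ≈ 0.824126
sin(C) ≈ 7.6·0.824126/10.1 ≈ 6.26336/10.1 ≈ 0.620135
Candidate 1: C₁ = arcsin(0.620135) ≈ 38.326°  →  A = 180° − 55.5° − 38.326° ≈ 86.174° > 0, valid
Candidate 2: C₂ = 180° − C₁ ≈ 141.674°  →  A = 180° − 55.5° − 141.674° ≈ -17.174° ≤ 0, not a valid triangle

C = 38.33° (one solution)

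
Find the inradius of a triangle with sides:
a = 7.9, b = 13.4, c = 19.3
r = Area/s where s is the semi-perimeter.
s = (7.9 + 13.4 + 19.3)/2 = 40.6/2 = 20.3
Area = √(s(s−a)(s−b)(s−c)) = √(20.3·12.4·6.9·1) ≈ √1736.87 ≈ 41.6757
r ≈ 41.6757/20.3 ≈ 2.05299

r = 2.053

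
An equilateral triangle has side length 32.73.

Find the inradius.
r = Area/s with s the semi-perimeter.
Area = (√3/4)·32.73² = (√3/4)·1071.2529 ≈ 0.433013·1071.2529 ≈ 463.866
s = 3·32.73/2 = 49.095
r ≈ 463.866/49.095 ≈ 9.44834
(Equivalently r = side/(2√3) = 32.73/3.4641 ≈ 9.44834.)

r = 9.448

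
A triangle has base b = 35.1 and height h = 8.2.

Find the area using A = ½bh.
A = ½·b·h = ½·35.1·8.2 = ½·287.82 = 143.91

Area = 143.91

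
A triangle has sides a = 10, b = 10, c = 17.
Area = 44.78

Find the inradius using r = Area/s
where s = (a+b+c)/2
s = (10 + 10 + 17)/2 = 37/2 = 18.5
r = Area/s = 44.78/18.5 ≈ 2.42054

r = 2.421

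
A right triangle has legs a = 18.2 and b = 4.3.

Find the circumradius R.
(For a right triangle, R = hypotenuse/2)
Hypotenuse c = √(a² + b²) = √(331.24 + 18.49) = √349.73 ≈ 18.7011
R = c/2 ≈ 18.7011/2 ≈ 9.35053

R = 9.351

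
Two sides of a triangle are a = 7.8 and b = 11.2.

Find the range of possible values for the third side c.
Triangle inequality: |a − b| < c < a + b
|a − b| = |7.8 − 11.2| = 3.4
a + b = 7.8 + 11.2 = 19

3.4 < c < 19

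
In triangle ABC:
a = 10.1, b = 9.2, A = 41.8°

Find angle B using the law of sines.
a/sin(A) = b/sin(B)  ⇒  sin(B) = b·sin(A)/a = 9.2·sin(41.8°)/10.1
sin(41.8°) ≈ 0.666532
sin(B) ≈ 9.2·0.666532/10.1 ≈ 6.1321/10.1 ≈ 0.607138
B = arcsin(0.607138) ≈ 37.3829°
(Since b ≤ a we need B ≤ A, so the obtuse alternative 180° − 37.3829° ≈ 142.617° is rejected.)

B = 37.38°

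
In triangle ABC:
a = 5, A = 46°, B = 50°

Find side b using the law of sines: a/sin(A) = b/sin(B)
a/sin(A) = b/sin(B)  ⇒  b = a·sin(B)/sin(A) = 5·sin(50°)/sin(46°)
sin(50°) ≈ 0.766044, sin(46°) ≈ 0.71934
b ≈ 5·0.766044/0.71934 ≈ 3.83022/0.71934 ≈ 5.32464

b = 5.325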